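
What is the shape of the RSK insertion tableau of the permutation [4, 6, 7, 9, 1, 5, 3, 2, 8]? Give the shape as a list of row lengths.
RSK row insertion gives P = [[1, 2, 7, 8], [3, 5, 9], [4], [6]], which has shape [4, 3, 1, 1].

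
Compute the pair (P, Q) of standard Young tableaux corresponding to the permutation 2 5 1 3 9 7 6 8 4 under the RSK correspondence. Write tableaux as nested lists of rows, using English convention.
P = [[1, 3, 4, 8], [2, 5, 6], [7], [9]], Q = [[1, 2, 5, 8], [3, 4, 6], [7], [9]]

Insert each entry of the permutation into P by Schensted row insertion, recording in Q the position of each new cell.

Insert 2: appended to row 1. P = [[2]].
Insert 5: appended to row 1. P = [[2, 5]].
Insert 1: 1 bumps 2 from row 1; 2 starts row 2. P = [[1, 5], [2]].
Insert 3: 3 bumps 5 from row 1; 5 appends to row 2. P = [[1, 3], [2, 5]].
Insert 9: appended to row 1. P = [[1, 3, 9], [2, 5]].
Insert 7: 7 bumps 9 from row 1; 9 appends to row 2. P = [[1, 3, 7], [2, 5, 9]].
Insert 6: 6 bumps 7 from row 1; 7 bumps 9 from row 2; 9 starts row 3. P = [[1, 3, 6], [2, 5, 7], [9]].
Insert 8: appended to row 1. P = [[1, 3, 6, 8], [2, 5, 7], [9]].
Insert 4: 4 bumps 6 from row 1; 6 bumps 7 from row 2; 7 bumps 9 from row 3; 9 starts row 4. P = [[1, 3, 4, 8], [2, 5, 6], [7], [9]].

So P = [[1, 3, 4, 8], [2, 5, 6], [7], [9]], Q = [[1, 2, 5, 8], [3, 4, 6], [7], [9]].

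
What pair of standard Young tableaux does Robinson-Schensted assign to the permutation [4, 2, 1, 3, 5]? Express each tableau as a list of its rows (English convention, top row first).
Insert each entry of the permutation into P by Schensted row insertion, recording in Q the position of each new cell.

Insert 4: appended to row 1. P = [[4]], Q = [[1]].
Insert 2: 2 bumps 4 from row 1; 4 starts row 2. P = [[2], [4]], Q = [[1], [2]].
Insert 1: 1 bumps 2 from row 1; 2 bumps 4 from row 2; 4 starts row 3. P = [[1], [2], [4]], Q = [[1], [2], [3]].
Insert 3: appended to row 1. P = [[1, 3], [2], [4]], Q = [[1, 4], [2], [3]].
Insert 5: appended to row 1. P = [[1, 3, 5], [2], [4]], Q = [[1, 4, 5], [2], [3]].

So P = [[1, 3, 5], [2], [4]], Q = [[1, 4, 5], [2], [3]].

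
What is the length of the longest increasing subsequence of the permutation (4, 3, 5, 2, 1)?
2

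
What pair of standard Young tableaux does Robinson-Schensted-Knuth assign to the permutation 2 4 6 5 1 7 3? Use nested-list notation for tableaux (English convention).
Insert each entry of the permutation into P by Schensted row insertion, recording in Q the position of each new cell.

Insert 2: appended to row 1. P = [[2]].
Insert 4: appended to row 1. P = [[2, 4]].
Insert 6: appended to row 1. P = [[2, 4, 6]].
Insert 5: 5 bumps 6 from row 1; 6 starts row 2. P = [[2, 4, 5], [6]].
Insert 1: 1 bumps 2 from row 1; 2 bumps 6 from row 2; 6 starts row 3. P = [[1, 4, 5], [2], [6]].
Insert 7: appended to row 1. P = [[1, 4, 5, 7], [2], [6]].
Insert 3: 3 bumps 4 from row 1; 4 appends to row 2. P = [[1, 3, 5, 7], [2, 4], [6]].

So P = [[1, 3, 5, 7], [2, 4], [6]], Q = [[1, 2, 3, 6], [4, 7], [5]].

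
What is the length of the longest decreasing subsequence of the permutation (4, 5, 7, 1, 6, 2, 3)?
3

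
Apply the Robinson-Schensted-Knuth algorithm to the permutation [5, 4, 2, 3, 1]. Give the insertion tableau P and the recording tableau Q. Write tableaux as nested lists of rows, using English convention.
Insert each entry of the permutation into P by Schensted row insertion, recording in Q the position of each new cell.

After inserting 5: P = [[5]].
After inserting 4: P = [[4], [5]].
After inserting 2: P = [[2], [4], [5]].
After inserting 3: P = [[2, 3], [4], [5]].
After inserting 1: P = [[1, 3], [2], [4], [5]].

So P = [[1, 3], [2], [4], [5]], Q = [[1, 4], [2], [3], [5]].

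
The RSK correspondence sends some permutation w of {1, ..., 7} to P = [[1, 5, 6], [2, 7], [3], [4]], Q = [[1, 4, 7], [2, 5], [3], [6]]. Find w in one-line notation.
4 3 2 7 5 1 6

Reverse the RSK construction: for i from n down to 1, find the cell of Q containing i, remove the entry at that cell from P, and reverse-bump it up through P; the value ejected from row 1 is w(i).

Step i=7: Q has 7 at row 1, column 3; remove that cell from P, ejecting 6. So w(7) = 6. P is now [[1, 5], [2, 7], [3], [4]].
Step i=6: Q has 6 at row 4, column 1; remove 4 from row 4 of P and reverse-bump: 4 enters row 3 and ejects 3; 3 enters row 2 and ejects 2; 2 enters row 1 and ejects 1. So w(6) = 1. P is now [[2, 5], [3, 7], [4]].
Step i=5: Q has 5 at row 2, column 2; remove 7 from row 2 of P and reverse-bump: 7 enters row 1 and ejects 5. So w(5) = 5. P is now [[2, 7], [3], [4]].
Step i=4: Q has 4 at row 1, column 2; remove that cell from P, ejecting 7. So w(4) = 7. P is now [[2], [3], [4]].
Step i=3: Q has 3 at row 3, column 1; remove 4 from row 3 of P and reverse-bump: 4 enters row 2 and ejects 3; 3 enters row 1 and ejects 2. So w(3) = 2. P is now [[3], [4]].
Step i=2: Q has 2 at row 2, column 1; remove 4 from row 2 of P and reverse-bump: 4 enters row 1 and ejects 3. So w(2) = 3. P is now [[4]].
Step i=1: Q has 1 at row 1, column 1; remove that cell from P, ejecting 4. So w(1) = 4. P is now [].

So w = 4 3 2 7 5 1 6.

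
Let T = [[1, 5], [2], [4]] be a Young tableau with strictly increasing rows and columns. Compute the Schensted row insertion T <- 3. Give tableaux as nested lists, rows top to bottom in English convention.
In row 1, 3 replaces 5 (the leftmost entry greater than 3); 5 is bumped to row 2. 5 is appended to row 2. The new tableau is [[1, 3], [2, 5], [4]].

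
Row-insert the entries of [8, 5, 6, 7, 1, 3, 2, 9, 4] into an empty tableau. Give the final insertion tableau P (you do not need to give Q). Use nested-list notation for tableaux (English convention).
After inserting 8: P = [[8]].
After inserting 5: P = [[5], [8]].
After inserting 6: P = [[5, 6], [8]].
After inserting 7: P = [[5, 6, 7], [8]].
After inserting 1: P = [[1, 6, 7], [5], [8]].
After inserting 3: P = [[1, 3, 7], [5, 6], [8]].
After inserting 2: P = [[1, 2, 7], [3, 6], [5], [8]].
After inserting 9: P = [[1, 2, 7, 9], [3, 6], [5], [8]].
After inserting 4: P = [[1, 2, 4, 9], [3, 6, 7], [5], [8]].

So P = [[1, 2, 4, 9], [3, 6, 7], [5], [8]].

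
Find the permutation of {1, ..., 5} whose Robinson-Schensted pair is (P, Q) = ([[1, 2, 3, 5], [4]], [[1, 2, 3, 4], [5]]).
Reverse the RSK construction: for i from n down to 1, find the cell of Q containing i, remove the entry at that cell from P, and reverse-bump it up through P; the value ejected from row 1 is w(i).

Step i=5: Q has 5 at row 2, column 1; remove 4 from row 2 of P and reverse-bump: 4 enters row 1 and ejects 3. So w(5) = 3. P is now [[1, 2, 4, 5]].
Step i=4: Q has 4 at row 1, column 4; remove that cell from P, ejecting 5. So w(4) = 5. P is now [[1, 2, 4]].
Step i=3: Q has 3 at row 1, column 3; remove that cell from P, ejecting 4. So w(3) = 4. P is now [[1, 2]].
Step i=2: Q has 2 at row 1, column 2; remove that cell from P, ejecting 2. So w(2) = 2. P is now [[1]].
Step i=1: Q has 1 at row 1, column 1; remove that cell from P, ejecting 1. So w(1) = 1. P is now [].

So w = 1 2 4 5 3.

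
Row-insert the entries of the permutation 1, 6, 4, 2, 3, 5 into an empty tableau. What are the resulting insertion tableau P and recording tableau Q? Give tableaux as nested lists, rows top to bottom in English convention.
P = [[1, 2, 3, 5], [4], [6]], Q = [[1, 2, 5, 6], [3], [4]]

Insert each entry of the permutation into P by Schensted row insertion, recording in Q the position of each new cell.

Insert 1: appended to row 1. P = [[1]], Q = [[1]].
Insert 6: appended to row 1. P = [[1, 6]], Q = [[1, 2]].
Insert 4: 4 bumps 6 from row 1; 6 starts row 2. P = [[1, 4], [6]], Q = [[1, 2], [3]].
Insert 2: 2 bumps 4 from row 1; 4 bumps 6 from row 2; 6 starts row 3. P = [[1, 2], [4], [6]], Q = [[1, 2], [3], [4]].
Insert 3: appended to row 1. P = [[1, 2, 3], [4], [6]], Q = [[1, 2, 5], [3], [4]].
Insert 5: appended to row 1. P = [[1, 2, 3, 5], [4], [6]], Q = [[1, 2, 5, 6], [3], [4]].

So P = [[1, 2, 3, 5], [4], [6]], Q = [[1, 2, 5, 6], [3], [4]].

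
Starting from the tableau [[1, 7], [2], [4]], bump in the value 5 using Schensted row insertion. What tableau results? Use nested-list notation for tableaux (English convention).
[[1, 5], [2, 7], [4]]

In row 1, 5 replaces 7 (the leftmost entry greater than 5); 7 is bumped to row 2. 7 is appended to row 2. The new tableau is [[1, 5], [2, 7], [4]].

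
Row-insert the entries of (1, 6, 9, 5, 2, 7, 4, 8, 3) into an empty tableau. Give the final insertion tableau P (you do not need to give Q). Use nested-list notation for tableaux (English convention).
P = [[1, 2, 3, 8], [4, 7], [5, 9], [6]]

Insert 1: appended to row 1. P = [[1]].
Insert 6: appended to row 1. P = [[1, 6]].
Insert 9: appended to row 1. P = [[1, 6, 9]].
Insert 5: 5 bumps 6 from row 1; 6 starts row 2. P = [[1, 5, 9], [6]].
Insert 2: 2 bumps 5 from row 1; 5 bumps 6 from row 2; 6 starts row 3. P = [[1, 2, 9], [5], [6]].
Insert 7: 7 bumps 9 from row 1; 9 appends to row 2. P = [[1, 2, 7], [5, 9], [6]].
Insert 4: 4 bumps 7 from row 1; 7 bumps 9 from row 2; 9 appends to row 3. P = [[1, 2, 4], [5, 7], [6, 9]].
Insert 8: appended to row 1. P = [[1, 2, 4, 8], [5, 7], [6, 9]].
Insert 3: 3 bumps 4 from row 1; 4 bumps 5 from row 2; 5 bumps 6 from row 3; 6 starts row 4. P = [[1, 2, 3, 8], [4, 7], [5, 9], [6]].

So P = [[1, 2, 3, 8], [4, 7], [5, 9], [6]].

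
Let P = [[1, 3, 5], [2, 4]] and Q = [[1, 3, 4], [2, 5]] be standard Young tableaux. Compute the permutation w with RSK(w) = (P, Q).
Reverse the RSK construction: for i from n down to 1, find the cell of Q containing i, remove the entry at that cell from P, and reverse-bump it up through P; the value ejected from row 1 is w(i).

Step i=5: Q has 5 at row 2, column 2; remove 4 from row 2 of P and reverse-bump: 4 enters row 1 and ejects 3. So w(5) = 3. P is now [[1, 4, 5], [2]].
Step i=4: Q has 4 at row 1, column 3; remove that cell from P, ejecting 5. So w(4) = 5. P is now [[1, 4], [2]].
Step i=3: Q has 3 at row 1, column 2; remove that cell from P, ejecting 4. So w(3) = 4. P is now [[1], [2]].
Step i=2: Q has 2 at row 2, column 1; remove 2 from row 2 of P and reverse-bump: 2 enters row 1 and ejects 1. So w(2) = 1. P is now [[2]].
Step i=1: Q has 1 at row 1, column 1; remove that cell from P, ejecting 2. So w(1) = 2. P is now [].

So w = 2 1 4 5 3.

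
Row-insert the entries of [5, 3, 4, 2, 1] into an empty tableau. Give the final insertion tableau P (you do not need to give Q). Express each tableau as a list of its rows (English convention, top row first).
P = [[1, 4], [2], [3], [5]]

After inserting 5: P = [[5]].
After inserting 3: P = [[3], [5]].
After inserting 4: P = [[3, 4], [5]].
After inserting 2: P = [[2, 4], [3], [5]].
After inserting 1: P = [[1, 4], [2], [3], [5]].

So P = [[1, 4], [2], [3], [5]].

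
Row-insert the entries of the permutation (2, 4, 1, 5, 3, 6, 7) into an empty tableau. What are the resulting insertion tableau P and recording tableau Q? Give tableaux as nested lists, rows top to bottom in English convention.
Insert each entry of the permutation into P by Schensted row insertion, recording in Q the position of each new cell.

After inserting 2: P = [[2]].
After inserting 4: P = [[2, 4]].
After inserting 1: P = [[1, 4], [2]].
After inserting 5: P = [[1, 4, 5], [2]].
After inserting 3: P = [[1, 3, 5], [2, 4]].
After inserting 6: P = [[1, 3, 5, 6], [2, 4]].
After inserting 7: P = [[1, 3, 5, 6, 7], [2, 4]].

So P = [[1, 3, 5, 6, 7], [2, 4]], Q = [[1, 2, 4, 6, 7], [3, 5]].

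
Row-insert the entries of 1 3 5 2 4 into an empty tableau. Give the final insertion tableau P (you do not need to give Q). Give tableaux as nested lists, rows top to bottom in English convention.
P = [[1, 2, 4], [3, 5]]

Insert 1: appended to row 1. P = [[1]].
Insert 3: appended to row 1. P = [[1, 3]].
Insert 5: appended to row 1. P = [[1, 3, 5]].
Insert 2: 2 bumps 3 from row 1; 3 starts row 2. P = [[1, 2, 5], [3]].
Insert 4: 4 bumps 5 from row 1; 5 appends to row 2. P = [[1, 2, 4], [3, 5]].

So P = [[1, 2, 4], [3, 5]].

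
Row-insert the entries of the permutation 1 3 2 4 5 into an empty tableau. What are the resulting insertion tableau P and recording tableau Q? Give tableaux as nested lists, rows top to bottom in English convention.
Insert each entry of the permutation into P by Schensted row insertion, recording in Q the position of each new cell.

Insert 1: appended to row 1. P = [[1]].
Insert 3: appended to row 1. P = [[1, 3]].
Insert 2: 2 bumps 3 from row 1; 3 starts row 2. P = [[1, 2], [3]].
Insert 4: appended to row 1. P = [[1, 2, 4], [3]].
Insert 5: appended to row 1. P = [[1, 2, 4, 5], [3]].

So P = [[1, 2, 4, 5], [3]], Q = [[1, 2, 4, 5], [3]].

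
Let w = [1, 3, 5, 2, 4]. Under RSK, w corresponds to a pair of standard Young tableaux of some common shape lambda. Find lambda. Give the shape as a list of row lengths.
Row-insert each entry into an empty tableau.

After inserting 1: P = [[1]].
After inserting 3: P = [[1, 3]].
After inserting 5: P = [[1, 3, 5]].
After inserting 2: P = [[1, 2, 5], [3]].
After inserting 4: P = [[1, 2, 4], [3, 5]].

The final insertion tableau P = [[1, 2, 4], [3, 5]] has shape [3, 2].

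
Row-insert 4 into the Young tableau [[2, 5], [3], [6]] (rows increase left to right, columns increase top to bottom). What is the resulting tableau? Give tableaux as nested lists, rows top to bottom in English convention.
In row 1, 4 replaces 5 (the leftmost entry greater than 4); 5 is bumped to row 2. 5 is appended to row 2. The new tableau is [[2, 4], [3, 5], [6]].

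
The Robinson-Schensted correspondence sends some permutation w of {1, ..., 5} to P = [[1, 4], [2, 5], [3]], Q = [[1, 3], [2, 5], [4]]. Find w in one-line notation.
Reverse the RSK construction: for i from n down to 1, find the cell of Q containing i, remove the entry at that cell from P, and reverse-bump it up through P; the value ejected from row 1 is w(i).

Step i=5: Q has 5 at row 2, column 2; remove 5 from row 2 of P and reverse-bump: 5 enters row 1 and ejects 4. So w(5) = 4. P is now [[1, 5], [2], [3]].
Step i=4: Q has 4 at row 3, column 1; remove 3 from row 3 of P and reverse-bump: 3 enters row 2 and ejects 2; 2 enters row 1 and ejects 1. So w(4) = 1. P is now [[2, 5], [3]].
Step i=3: Q has 3 at row 1, column 2; remove that cell from P, ejecting 5. So w(3) = 5. P is now [[2], [3]].
Step i=2: Q has 2 at row 2, column 1; remove 3 from row 2 of P and reverse-bump: 3 enters row 1 and ejects 2. So w(2) = 2. P is now [[3]].
Step i=1: Q has 1 at row 1, column 1; remove that cell from P, ejecting 3. So w(1) = 3. P is now [].

So w = 3 2 5 1 4.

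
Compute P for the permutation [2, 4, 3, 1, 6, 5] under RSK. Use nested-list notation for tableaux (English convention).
Insert 2: appended to row 1. P = [[2]].
Insert 4: appended to row 1. P = [[2, 4]].
Insert 3: 3 bumps 4 from row 1; 4 starts row 2. P = [[2, 3], [4]].
Insert 1: 1 bumps 2 from row 1; 2 bumps 4 from row 2; 4 starts row 3. P = [[1, 3], [2], [4]].
Insert 6: appended to row 1. P = [[1, 3, 6], [2], [4]].
Insert 5: 5 bumps 6 from row 1; 6 appends to row 2. P = [[1, 3, 5], [2, 6], [4]].

So P = [[1, 3, 5], [2, 6], [4]].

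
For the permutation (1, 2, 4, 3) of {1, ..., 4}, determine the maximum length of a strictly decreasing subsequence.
2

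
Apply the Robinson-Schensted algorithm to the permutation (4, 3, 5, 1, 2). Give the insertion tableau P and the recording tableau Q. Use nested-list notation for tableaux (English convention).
P = [[1, 2], [3, 5], [4]], Q = [[1, 3], [2, 5], [4]]

Insert each entry of the permutation into P by Schensted row insertion, recording in Q the position of each new cell.

Insert 4: appended to row 1. P = [[4]], Q = [[1]].
Insert 3: 3 bumps 4 from row 1; 4 starts row 2. P = [[3], [4]], Q = [[1], [2]].
Insert 5: appended to row 1. P = [[3, 5], [4]], Q = [[1, 3], [2]].
Insert 1: 1 bumps 3 from row 1; 3 bumps 4 from row 2; 4 starts row 3. P = [[1, 5], [3], [4]], Q = [[1, 3], [2], [4]].
Insert 2: 2 bumps 5 from row 1; 5 appends to row 2. P = [[1, 2], [3, 5], [4]], Q = [[1, 3], [2, 5], [4]].

So P = [[1, 2], [3, 5], [4]], Q = [[1, 3], [2, 5], [4]].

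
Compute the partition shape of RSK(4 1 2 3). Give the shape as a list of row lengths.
[3, 1]

Row-insert each entry into an empty tableau.

After inserting 4: P = [[4]].
After inserting 1: P = [[1], [4]].
After inserting 2: P = [[1, 2], [4]].
After inserting 3: P = [[1, 2, 3], [4]].

The final insertion tableau P = [[1, 2, 3], [4]] has shape [3, 1].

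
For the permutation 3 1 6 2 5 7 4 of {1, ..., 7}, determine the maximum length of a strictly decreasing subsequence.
3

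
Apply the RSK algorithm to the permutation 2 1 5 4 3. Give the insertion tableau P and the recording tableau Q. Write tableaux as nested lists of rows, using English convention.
P = [[1, 3], [2, 4], [5]], Q = [[1, 3], [2, 4], [5]]

Insert each entry of the permutation into P by Schensted row insertion, recording in Q the position of each new cell.

Insert 2: appended to row 1. P = [[2]].
Insert 1: 1 bumps 2 from row 1; 2 starts row 2. P = [[1], [2]].
Insert 5: appended to row 1. P = [[1, 5], [2]].
Insert 4: 4 bumps 5 from row 1; 5 appends to row 2. P = [[1, 4], [2, 5]].
Insert 3: 3 bumps 4 from row 1; 4 bumps 5 from row 2; 5 starts row 3. P = [[1, 3], [2, 4], [5]].

So P = [[1, 3], [2, 4], [5]], Q = [[1, 3], [2, 4], [5]].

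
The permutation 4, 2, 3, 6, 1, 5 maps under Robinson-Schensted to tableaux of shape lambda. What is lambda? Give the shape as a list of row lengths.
Row-insert each entry into an empty tableau.

After inserting 4: P = [[4]].
After inserting 2: P = [[2], [4]].
After inserting 3: P = [[2, 3], [4]].
After inserting 6: P = [[2, 3, 6], [4]].
After inserting 1: P = [[1, 3, 6], [2], [4]].
After inserting 5: P = [[1, 3, 5], [2, 6], [4]].

The final insertion tableau P = [[1, 3, 5], [2, 6], [4]] has shape [3, 2, 1].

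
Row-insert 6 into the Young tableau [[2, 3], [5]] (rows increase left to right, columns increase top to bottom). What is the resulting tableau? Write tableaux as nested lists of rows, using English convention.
[[2, 3, 6], [5]]

6 is larger than every entry of row 1, so it is appended to row 1. The new tableau is [[2, 3, 6], [5]].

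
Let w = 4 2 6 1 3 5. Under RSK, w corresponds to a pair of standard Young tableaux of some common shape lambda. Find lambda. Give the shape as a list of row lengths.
Row-insert each entry into an empty tableau.

After inserting 4: P = [[4]].
After inserting 2: P = [[2], [4]].
After inserting 6: P = [[2, 6], [4]].
After inserting 1: P = [[1, 6], [2], [4]].
After inserting 3: P = [[1, 3], [2, 6], [4]].
After inserting 5: P = [[1, 3, 5], [2, 6], [4]].

The final insertion tableau P = [[1, 3, 5], [2, 6], [4]] has shape [3, 2, 1].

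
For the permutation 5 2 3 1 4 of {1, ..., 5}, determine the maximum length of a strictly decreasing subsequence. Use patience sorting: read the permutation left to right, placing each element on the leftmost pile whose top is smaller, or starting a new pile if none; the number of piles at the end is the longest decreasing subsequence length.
5: new pile. tops = [5]
2: new pile. tops = [5, 2]
3: onto pile 2 (replacing 2). tops = [5, 3]
1: new pile. tops = [5, 3, 1]
4: onto pile 2 (replacing 3). tops = [5, 4, 1]

3 piles, so the longest decreasing subsequence has length 3.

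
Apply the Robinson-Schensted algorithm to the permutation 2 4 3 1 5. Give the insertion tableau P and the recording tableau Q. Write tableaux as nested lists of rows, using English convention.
Insert each entry of the permutation into P by Schensted row insertion, recording in Q the position of each new cell.

Insert 2: appended to row 1. P = [[2]].
Insert 4: appended to row 1. P = [[2, 4]].
Insert 3: 3 bumps 4 from row 1; 4 starts row 2. P = [[2, 3], [4]].
Insert 1: 1 bumps 2 from row 1; 2 bumps 4 from row 2; 4 starts row 3. P = [[1, 3], [2], [4]].
Insert 5: appended to row 1. P = [[1, 3, 5], [2], [4]].

So P = [[1, 3, 5], [2], [4]], Q = [[1, 2, 5], [3], [4]].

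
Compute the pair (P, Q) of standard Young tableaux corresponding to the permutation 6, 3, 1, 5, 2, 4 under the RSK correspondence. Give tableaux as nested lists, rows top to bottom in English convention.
P = [[1, 2, 4], [3, 5], [6]], Q = [[1, 4, 6], [2, 5], [3]]

Insert each entry of the permutation into P by Schensted row insertion, recording in Q the position of each new cell.

Insert 6: appended to row 1. P = [[6]], Q = [[1]].
Insert 3: 3 bumps 6 from row 1; 6 starts row 2. P = [[3], [6]], Q = [[1], [2]].
Insert 1: 1 bumps 3 from row 1; 3 bumps 6 from row 2; 6 starts row 3. P = [[1], [3], [6]], Q = [[1], [2], [3]].
Insert 5: appended to row 1. P = [[1, 5], [3], [6]], Q = [[1, 4], [2], [3]].
Insert 2: 2 bumps 5 from row 1; 5 appends to row 2. P = [[1, 2], [3, 5], [6]], Q = [[1, 4], [2, 5], [3]].
Insert 4: appended to row 1. P = [[1, 2, 4], [3, 5], [6]], Q = [[1, 4, 6], [2, 5], [3]].

So P = [[1, 2, 4], [3, 5], [6]], Q = [[1, 4, 6], [2, 5], [3]].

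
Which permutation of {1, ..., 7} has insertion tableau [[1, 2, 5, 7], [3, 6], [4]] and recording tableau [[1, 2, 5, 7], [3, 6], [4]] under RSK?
Reverse the RSK construction: for i from n down to 1, find the cell of Q containing i, remove the entry at that cell from P, and reverse-bump it up through P; the value ejected from row 1 is w(i).

Step i=7: Q has 7 at row 1, column 4; remove that cell from P, ejecting 7. So w(7) = 7. P is now [[1, 2, 5], [3, 6], [4]].
Step i=6: Q has 6 at row 2, column 2; remove 6 from row 2 of P and reverse-bump: 6 enters row 1 and ejects 5. So w(6) = 5. P is now [[1, 2, 6], [3], [4]].
Step i=5: Q has 5 at row 1, column 3; remove that cell from P, ejecting 6. So w(5) = 6. P is now [[1, 2], [3], [4]].
Step i=4: Q has 4 at row 3, column 1; remove 4 from row 3 of P and reverse-bump: 4 enters row 2 and ejects 3; 3 enters row 1 and ejects 2. So w(4) = 2. P is now [[1, 3], [4]].
Step i=3: Q has 3 at row 2, column 1; remove 4 from row 2 of P and reverse-bump: 4 enters row 1 and ejects 3. So w(3) = 3. P is now [[1, 4]].
Step i=2: Q has 2 at row 1, column 2; remove that cell from P, ejecting 4. So w(2) = 4. P is now [[1]].
Step i=1: Q has 1 at row 1, column 1; remove that cell from P, ejecting 1. So w(1) = 1. P is now [].

So w = 1 4 3 2 6 5 7.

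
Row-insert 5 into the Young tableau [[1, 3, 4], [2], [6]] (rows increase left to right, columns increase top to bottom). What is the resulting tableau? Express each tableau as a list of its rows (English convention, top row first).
[[1, 3, 4, 5], [2], [6]]

5 is larger than every entry of row 1, so it is appended to row 1. The new tableau is [[1, 3, 4, 5], [2], [6]].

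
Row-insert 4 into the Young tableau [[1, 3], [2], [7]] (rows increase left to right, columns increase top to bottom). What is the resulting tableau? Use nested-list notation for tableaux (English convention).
[[1, 3, 4], [2], [7]]

4 is larger than every entry of row 1, so it is appended to row 1. The new tableau is [[1, 3, 4], [2], [7]].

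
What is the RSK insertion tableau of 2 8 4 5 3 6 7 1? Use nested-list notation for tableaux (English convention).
P = [[1, 3, 5, 6, 7], [2], [4], [8]]

After inserting 2: P = [[2]].
After inserting 8: P = [[2, 8]].
After inserting 4: P = [[2, 4], [8]].
After inserting 5: P = [[2, 4, 5], [8]].
After inserting 3: P = [[2, 3, 5], [4], [8]].
After inserting 6: P = [[2, 3, 5, 6], [4], [8]].
After inserting 7: P = [[2, 3, 5, 6, 7], [4], [8]].
After inserting 1: P = [[1, 3, 5, 6, 7], [2], [4], [8]].

So P = [[1, 3, 5, 6, 7], [2], [4], [8]].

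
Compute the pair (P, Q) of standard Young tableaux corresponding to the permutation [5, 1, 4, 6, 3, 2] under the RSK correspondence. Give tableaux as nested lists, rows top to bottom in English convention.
Insert each entry of the permutation into P by Schensted row insertion, recording in Q the position of each new cell.

After inserting 5: P = [[5]].
After inserting 1: P = [[1], [5]].
After inserting 4: P = [[1, 4], [5]].
After inserting 6: P = [[1, 4, 6], [5]].
After inserting 3: P = [[1, 3, 6], [4], [5]].
After inserting 2: P = [[1, 2, 6], [3], [4], [5]].

So P = [[1, 2, 6], [3], [4], [5]], Q = [[1, 3, 4], [2], [5], [6]].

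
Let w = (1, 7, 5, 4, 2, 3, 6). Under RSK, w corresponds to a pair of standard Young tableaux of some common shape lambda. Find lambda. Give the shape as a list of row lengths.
[4, 1, 1, 1]

RSK row insertion gives P = [[1, 2, 3, 6], [4], [5], [7]], which has shape [4, 1, 1, 1].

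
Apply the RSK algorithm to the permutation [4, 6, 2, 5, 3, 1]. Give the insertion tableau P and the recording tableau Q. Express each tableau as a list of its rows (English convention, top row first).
P = [[1, 3], [2, 5], [4], [6]], Q = [[1, 2], [3, 4], [5], [6]]

Insert each entry of the permutation into P by Schensted row insertion, recording in Q the position of each new cell.

Insert 4: appended to row 1. P = [[4]].
Insert 6: appended to row 1. P = [[4, 6]].
Insert 2: 2 bumps 4 from row 1; 4 starts row 2. P = [[2, 6], [4]].
Insert 5: 5 bumps 6 from row 1; 6 appends to row 2. P = [[2, 5], [4, 6]].
Insert 3: 3 bumps 5 from row 1; 5 bumps 6 from row 2; 6 starts row 3. P = [[2, 3], [4, 5], [6]].
Insert 1: 1 bumps 2 from row 1; 2 bumps 4 from row 2; 4 bumps 6 from row 3; 6 starts row 4. P = [[1, 3], [2, 5], [4], [6]].

So P = [[1, 3], [2, 5], [4], [6]], Q = [[1, 2], [3, 4], [5], [6]].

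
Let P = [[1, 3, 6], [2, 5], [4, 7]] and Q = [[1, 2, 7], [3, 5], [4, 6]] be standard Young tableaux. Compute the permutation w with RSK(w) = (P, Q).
Reverse RSK: for i = n, n-1, ..., 1, locate i in Q, remove the corresponding corner cell from P, and reverse-bump its entry up through P; the value ejected from row 1 is w(i).

So w = 4 7 2 1 5 3 6.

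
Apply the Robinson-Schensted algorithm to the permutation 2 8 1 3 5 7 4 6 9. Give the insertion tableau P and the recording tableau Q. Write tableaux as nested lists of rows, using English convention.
P = [[1, 3, 4, 6, 9], [2, 5, 7], [8]], Q = [[1, 2, 5, 6, 9], [3, 4, 8], [7]]

Insert each entry of the permutation into P by Schensted row insertion, recording in Q the position of each new cell.

Insert 2: appended to row 1. P = [[2]].
Insert 8: appended to row 1. P = [[2, 8]].
Insert 1: 1 bumps 2 from row 1; 2 starts row 2. P = [[1, 8], [2]].
Insert 3: 3 bumps 8 from row 1; 8 appends to row 2. P = [[1, 3], [2, 8]].
Insert 5: appended to row 1. P = [[1, 3, 5], [2, 8]].
Insert 7: appended to row 1. P = [[1, 3, 5, 7], [2, 8]].
Insert 4: 4 bumps 5 from row 1; 5 bumps 8 from row 2; 8 starts row 3. P = [[1, 3, 4, 7], [2, 5], [8]].
Insert 6: 6 bumps 7 from row 1; 7 appends to row 2. P = [[1, 3, 4, 6], [2, 5, 7], [8]].
Insert 9: appended to row 1. P = [[1, 3, 4, 6, 9], [2, 5, 7], [8]].

So P = [[1, 3, 4, 6, 9], [2, 5, 7], [8]], Q = [[1, 2, 5, 6, 9], [3, 4, 8], [7]].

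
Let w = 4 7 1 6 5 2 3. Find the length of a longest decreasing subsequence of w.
4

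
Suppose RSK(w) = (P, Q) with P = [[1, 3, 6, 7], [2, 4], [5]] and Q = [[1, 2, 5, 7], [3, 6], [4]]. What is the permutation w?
2 5 4 1 6 3 7

Reverse RSK: for i = n, n-1, ..., 1, locate i in Q, remove the corresponding corner cell from P, and reverse-bump its entry up through P; the value ejected from row 1 is w(i).

So w = 2 5 4 1 6 3 7.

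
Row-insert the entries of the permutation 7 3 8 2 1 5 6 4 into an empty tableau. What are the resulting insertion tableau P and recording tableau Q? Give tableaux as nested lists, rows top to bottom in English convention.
P = [[1, 4, 6], [2, 5], [3, 8], [7]], Q = [[1, 3, 7], [2, 6], [4, 8], [5]]

Insert each entry of the permutation into P by Schensted row insertion, recording in Q the position of each new cell.

Insert 7: appended to row 1. P = [[7]].
Insert 3: 3 bumps 7 from row 1; 7 starts row 2. P = [[3], [7]].
Insert 8: appended to row 1. P = [[3, 8], [7]].
Insert 2: 2 bumps 3 from row 1; 3 bumps 7 from row 2; 7 starts row 3. P = [[2, 8], [3], [7]].
Insert 1: 1 bumps 2 from row 1; 2 bumps 3 from row 2; 3 bumps 7 from row 3; 7 starts row 4. P = [[1, 8], [2], [3], [7]].
Insert 5: 5 bumps 8 from row 1; 8 appends to row 2. P = [[1, 5], [2, 8], [3], [7]].
Insert 6: appended to row 1. P = [[1, 5, 6], [2, 8], [3], [7]].
Insert 4: 4 bumps 5 from row 1; 5 bumps 8 from row 2; 8 appends to row 3. P = [[1, 4, 6], [2, 5], [3, 8], [7]].

So P = [[1, 4, 6], [2, 5], [3, 8], [7]], Q = [[1, 3, 7], [2, 6], [4, 8], [5]].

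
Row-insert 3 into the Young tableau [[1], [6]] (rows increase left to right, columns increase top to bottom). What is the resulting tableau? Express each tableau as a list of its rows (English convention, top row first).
[[1, 3], [6]]

3 is larger than every entry of row 1, so it is appended to row 1. The new tableau is [[1, 3], [6]].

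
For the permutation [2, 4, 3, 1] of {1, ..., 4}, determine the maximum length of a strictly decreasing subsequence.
3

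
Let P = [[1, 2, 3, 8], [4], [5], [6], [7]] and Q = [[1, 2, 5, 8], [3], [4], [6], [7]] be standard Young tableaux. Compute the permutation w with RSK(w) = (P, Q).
1 7 6 2 5 4 3 8

Reverse the RSK construction: for i from n down to 1, find the cell of Q containing i, remove the entry at that cell from P, and reverse-bump it up through P; the value ejected from row 1 is w(i).

Step i=8: Q has 8 at row 1, column 4; remove that cell from P, ejecting 8. So w(8) = 8. P is now [[1, 2, 3], [4], [5], [6], [7]].
Step i=7: Q has 7 at row 5, column 1; remove 7 from row 5 of P and reverse-bump: 7 enters row 4 and ejects 6; 6 enters row 3 and ejects 5; 5 enters row 2 and ejects 4; 4 enters row 1 and ejects 3. So w(7) = 3. P is now [[1, 2, 4], [5], [6], [7]].
Step i=6: Q has 6 at row 4, column 1; remove 7 from row 4 of P and reverse-bump: 7 enters row 3 and ejects 6; 6 enters row 2 and ejects 5; 5 enters row 1 and ejects 4. So w(6) = 4. P is now [[1, 2, 5], [6], [7]].
Step i=5: Q has 5 at row 1, column 3; remove that cell from P, ejecting 5. So w(5) = 5. P is now [[1, 2], [6], [7]].
Step i=4: Q has 4 at row 3, column 1; remove 7 from row 3 of P and reverse-bump: 7 enters row 2 and ejects 6; 6 enters row 1 and ejects 2. So w(4) = 2. P is now [[1, 6], [7]].
Step i=3: Q has 3 at row 2, column 1; remove 7 from row 2 of P and reverse-bump: 7 enters row 1 and ejects 6. So w(3) = 6. P is now [[1, 7]].
Step i=2: Q has 2 at row 1, column 2; remove that cell from P, ejecting 7. So w(2) = 7. P is now [[1]].
Step i=1: Q has 1 at row 1, column 1; remove that cell from P, ejecting 1. So w(1) = 1. P is now [].

So w = 1 7 6 2 5 4 3 8.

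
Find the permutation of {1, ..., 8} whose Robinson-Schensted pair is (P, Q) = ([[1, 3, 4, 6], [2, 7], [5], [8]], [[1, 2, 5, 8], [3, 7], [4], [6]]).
2 8 5 3 7 1 4 6

Reverse the RSK construction: for i from n down to 1, find the cell of Q containing i, remove the entry at that cell from P, and reverse-bump it up through P; the value ejected from row 1 is w(i).

Step i=8: Q has 8 at row 1, column 4; remove that cell from P, ejecting 6. So w(8) = 6. P is now [[1, 3, 4], [2, 7], [5], [8]].
Step i=7: Q has 7 at row 2, column 2; remove 7 from row 2 of P and reverse-bump: 7 enters row 1 and ejects 4. So w(7) = 4. P is now [[1, 3, 7], [2], [5], [8]].
Step i=6: Q has 6 at row 4, column 1; remove 8 from row 4 of P and reverse-bump: 8 enters row 3 and ejects 5; 5 enters row 2 and ejects 2; 2 enters row 1 and ejects 1. So w(6) = 1. P is now [[2, 3, 7], [5], [8]].
Step i=5: Q has 5 at row 1, column 3; remove that cell from P, ejecting 7. So w(5) = 7. P is now [[2, 3], [5], [8]].
Step i=4: Q has 4 at row 3, column 1; remove 8 from row 3 of P and reverse-bump: 8 enters row 2 and ejects 5; 5 enters row 1 and ejects 3. So w(4) = 3. P is now [[2, 5], [8]].
Step i=3: Q has 3 at row 2, column 1; remove 8 from row 2 of P and reverse-bump: 8 enters row 1 and ejects 5. So w(3) = 5. P is now [[2, 8]].
Step i=2: Q has 2 at row 1, column 2; remove that cell from P, ejecting 8. So w(2) = 8. P is now [[2]].
Step i=1: Q has 1 at row 1, column 1; remove that cell from P, ejecting 2. So w(1) = 2. P is now [].

So w = 2 8 5 3 7 1 4 6.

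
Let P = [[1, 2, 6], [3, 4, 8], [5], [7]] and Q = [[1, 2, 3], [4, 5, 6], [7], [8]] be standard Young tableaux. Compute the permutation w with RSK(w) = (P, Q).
3 7 8 1 5 6 4 2

Reverse the RSK construction: for i from n down to 1, find the cell of Q containing i, remove the entry at that cell from P, and reverse-bump it up through P; the value ejected from row 1 is w(i).

Step i=8: Q has 8 at row 4, column 1; remove 7 from row 4 of P and reverse-bump: 7 enters row 3 and ejects 5; 5 enters row 2 and ejects 4; 4 enters row 1 and ejects 2. So w(8) = 2. P is now [[1, 4, 6], [3, 5, 8], [7]].
Step i=7: Q has 7 at row 3, column 1; remove 7 from row 3 of P and reverse-bump: 7 enters row 2 and ejects 5; 5 enters row 1 and ejects 4. So w(7) = 4. P is now [[1, 5, 6], [3, 7, 8]].
Step i=6: Q has 6 at row 2, column 3; remove 8 from row 2 of P and reverse-bump: 8 enters row 1 and ejects 6. So w(6) = 6. P is now [[1, 5, 8], [3, 7]].
Step i=5: Q has 5 at row 2, column 2; remove 7 from row 2 of P and reverse-bump: 7 enters row 1 and ejects 5. So w(5) = 5. P is now [[1, 7, 8], [3]].
Step i=4: Q has 4 at row 2, column 1; remove 3 from row 2 of P and reverse-bump: 3 enters row 1 and ejects 1. So w(4) = 1. P is now [[3, 7, 8]].
Step i=3: Q has 3 at row 1, column 3; remove that cell from P, ejecting 8. So w(3) = 8. P is now [[3, 7]].
Step i=2: Q has 2 at row 1, column 2; remove that cell from P, ejecting 7. So w(2) = 7. P is now [[3]].
Step i=1: Q has 1 at row 1, column 1; remove that cell from P, ejecting 3. So w(1) = 3. P is now [].

So w = 3 7 8 1 5 6 4 2.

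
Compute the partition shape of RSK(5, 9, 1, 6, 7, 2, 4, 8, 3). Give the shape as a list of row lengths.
Row-insert each entry into an empty tableau.

After inserting 5: P = [[5]].
After inserting 9: P = [[5, 9]].
After inserting 1: P = [[1, 9], [5]].
After inserting 6: P = [[1, 6], [5, 9]].
After inserting 7: P = [[1, 6, 7], [5, 9]].
After inserting 2: P = [[1, 2, 7], [5, 6], [9]].
After inserting 4: P = [[1, 2, 4], [5, 6, 7], [9]].
After inserting 8: P = [[1, 2, 4, 8], [5, 6, 7], [9]].
After inserting 3: P = [[1, 2, 3, 8], [4, 6, 7], [5], [9]].

The final insertion tableau P = [[1, 2, 3, 8], [4, 6, 7], [5], [9]] has shape [4, 3, 1, 1].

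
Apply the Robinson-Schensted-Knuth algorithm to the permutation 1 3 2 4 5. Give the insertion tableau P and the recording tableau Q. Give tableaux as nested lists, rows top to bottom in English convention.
Insert each entry of the permutation into P by Schensted row insertion, recording in Q the position of each new cell.

Insert 1: appended to row 1. P = [[1]].
Insert 3: appended to row 1. P = [[1, 3]].
Insert 2: 2 bumps 3 from row 1; 3 starts row 2. P = [[1, 2], [3]].
Insert 4: appended to row 1. P = [[1, 2, 4], [3]].
Insert 5: appended to row 1. P = [[1, 2, 4, 5], [3]].

So P = [[1, 2, 4, 5], [3]], Q = [[1, 2, 4, 5], [3]].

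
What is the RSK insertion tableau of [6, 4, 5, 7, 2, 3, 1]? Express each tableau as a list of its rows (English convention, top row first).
Insert 6: appended to row 1. P = [[6]].
Insert 4: 4 bumps 6 from row 1; 6 starts row 2. P = [[4], [6]].
Insert 5: appended to row 1. P = [[4, 5], [6]].
Insert 7: appended to row 1. P = [[4, 5, 7], [6]].
Insert 2: 2 bumps 4 from row 1; 4 bumps 6 from row 2; 6 starts row 3. P = [[2, 5, 7], [4], [6]].
Insert 3: 3 bumps 5 from row 1; 5 appends to row 2. P = [[2, 3, 7], [4, 5], [6]].
Insert 1: 1 bumps 2 from row 1; 2 bumps 4 from row 2; 4 bumps 6 from row 3; 6 starts row 4. P = [[1, 3, 7], [2, 5], [4], [6]].

So P = [[1, 3, 7], [2, 5], [4], [6]].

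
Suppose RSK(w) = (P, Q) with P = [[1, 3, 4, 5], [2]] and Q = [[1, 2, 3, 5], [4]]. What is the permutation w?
Reverse RSK: for i = n, n-1, ..., 1, locate i in Q, remove the corresponding corner cell from P, and reverse-bump its entry up through P; the value ejected from row 1 is w(i).

So w = 2 3 4 1 5.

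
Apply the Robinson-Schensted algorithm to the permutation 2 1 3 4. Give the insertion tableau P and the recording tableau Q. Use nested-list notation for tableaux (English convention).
P = [[1, 3, 4], [2]], Q = [[1, 3, 4], [2]]

Insert each entry of the permutation into P by Schensted row insertion, recording in Q the position of each new cell.

Insert 2: appended to row 1. P = [[2]].
Insert 1: 1 bumps 2 from row 1; 2 starts row 2. P = [[1], [2]].
Insert 3: appended to row 1. P = [[1, 3], [2]].
Insert 4: appended to row 1. P = [[1, 3, 4], [2]].

So P = [[1, 3, 4], [2]], Q = [[1, 3, 4], [2]].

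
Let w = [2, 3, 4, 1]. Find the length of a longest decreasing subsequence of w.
2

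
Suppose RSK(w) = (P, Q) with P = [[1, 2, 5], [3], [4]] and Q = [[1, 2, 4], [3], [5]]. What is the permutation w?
Reverse the RSK construction: for i from n down to 1, find the cell of Q containing i, remove the entry at that cell from P, and reverse-bump it up through P; the value ejected from row 1 is w(i).

Step i=5: Q has 5 at row 3, column 1; remove 4 from row 3 of P and reverse-bump: 4 enters row 2 and ejects 3; 3 enters row 1 and ejects 2. So w(5) = 2. P is now [[1, 3, 5], [4]].
Step i=4: Q has 4 at row 1, column 3; remove that cell from P, ejecting 5. So w(4) = 5. P is now [[1, 3], [4]].
Step i=3: Q has 3 at row 2, column 1; remove 4 from row 2 of P and reverse-bump: 4 enters row 1 and ejects 3. So w(3) = 3. P is now [[1, 4]].
Step i=2: Q has 2 at row 1, column 2; remove that cell from P, ejecting 4. So w(2) = 4. P is now [[1]].
Step i=1: Q has 1 at row 1, column 1; remove that cell from P, ejecting 1. So w(1) = 1. P is now [].

So w = 1 4 3 5 2.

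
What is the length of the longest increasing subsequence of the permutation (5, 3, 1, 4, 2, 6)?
3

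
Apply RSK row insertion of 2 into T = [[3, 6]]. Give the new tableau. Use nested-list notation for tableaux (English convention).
[[2, 6], [3]]

In row 1, 2 replaces 3 (the leftmost entry greater than 2); 3 is bumped to row 2. 3 starts a new row 2. The new tableau is [[2, 6], [3]].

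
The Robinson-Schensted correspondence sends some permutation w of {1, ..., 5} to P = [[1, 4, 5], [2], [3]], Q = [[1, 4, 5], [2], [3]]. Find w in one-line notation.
3 2 1 4 5

Reverse the RSK construction: for i from n down to 1, find the cell of Q containing i, remove the entry at that cell from P, and reverse-bump it up through P; the value ejected from row 1 is w(i).

Step i=5: Q has 5 at row 1, column 3; remove that cell from P, ejecting 5. So w(5) = 5. P is now [[1, 4], [2], [3]].
Step i=4: Q has 4 at row 1, column 2; remove that cell from P, ejecting 4. So w(4) = 4. P is now [[1], [2], [3]].
Step i=3: Q has 3 at row 3, column 1; remove 3 from row 3 of P and reverse-bump: 3 enters row 2 and ejects 2; 2 enters row 1 and ejects 1. So w(3) = 1. P is now [[2], [3]].
Step i=2: Q has 2 at row 2, column 1; remove 3 from row 2 of P and reverse-bump: 3 enters row 1 and ejects 2. So w(2) = 2. P is now [[3]].
Step i=1: Q has 1 at row 1, column 1; remove that cell from P, ejecting 3. So w(1) = 3. P is now [].

So w = 3 2 1 4 5.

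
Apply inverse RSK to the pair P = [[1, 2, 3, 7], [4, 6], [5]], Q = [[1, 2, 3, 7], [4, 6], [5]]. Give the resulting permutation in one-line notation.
1 5 6 4 2 3 7

Reverse the RSK construction: for i from n down to 1, find the cell of Q containing i, remove the entry at that cell from P, and reverse-bump it up through P; the value ejected from row 1 is w(i).

Step i=7: Q has 7 at row 1, column 4; remove that cell from P, ejecting 7. So w(7) = 7. P is now [[1, 2, 3], [4, 6], [5]].
Step i=6: Q has 6 at row 2, column 2; remove 6 from row 2 of P and reverse-bump: 6 enters row 1 and ejects 3. So w(6) = 3. P is now [[1, 2, 6], [4], [5]].
Step i=5: Q has 5 at row 3, column 1; remove 5 from row 3 of P and reverse-bump: 5 enters row 2 and ejects 4; 4 enters row 1 and ejects 2. So w(5) = 2. P is now [[1, 4, 6], [5]].
Step i=4: Q has 4 at row 2, column 1; remove 5 from row 2 of P and reverse-bump: 5 enters row 1 and ejects 4. So w(4) = 4. P is now [[1, 5, 6]].
Step i=3: Q has 3 at row 1, column 3; remove that cell from P, ejecting 6. So w(3) = 6. P is now [[1, 5]].
Step i=2: Q has 2 at row 1, column 2; remove that cell from P, ejecting 5. So w(2) = 5. P is now [[1]].
Step i=1: Q has 1 at row 1, column 1; remove that cell from P, ejecting 1. So w(1) = 1. P is now [].

So w = 1 5 6 4 2 3 7.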